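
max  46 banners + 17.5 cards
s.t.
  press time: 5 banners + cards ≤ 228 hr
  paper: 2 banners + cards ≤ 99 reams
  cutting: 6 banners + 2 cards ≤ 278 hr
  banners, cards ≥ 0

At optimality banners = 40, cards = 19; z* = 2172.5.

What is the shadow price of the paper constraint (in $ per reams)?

6.5

Binding: paper and cutting. Non-binding: press time (9 unused).
Since press time is not tight, its dual is 0.
Dual feasibility on the basic columns requires 2·y_paper + 6·y_cutting = 46, 1·y_paper + 2·y_cutting = 17.5.
→ y_paper = 6.5 and y_cutting = 5.5.
Shadow price of paper = 6.5.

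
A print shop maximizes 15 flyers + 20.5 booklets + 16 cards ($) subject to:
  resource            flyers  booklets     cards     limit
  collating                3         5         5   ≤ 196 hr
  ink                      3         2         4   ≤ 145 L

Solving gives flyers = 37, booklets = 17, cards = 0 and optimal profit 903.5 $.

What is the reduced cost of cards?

-7.5

Both collating and ink are binding at x*.
Dual feasibility on the basic columns requires 3·y_collating + 3·y_ink = 15, 5·y_collating + 2·y_ink = 20.5.
This yields shadow prices y_collating = 3.5, y_ink = 1.5.
Reduced cost of cards: c₃ − yᵀa₃ = 16 − (3.5·5 + 1.5·4) = 16 − 23.5 = -7.5.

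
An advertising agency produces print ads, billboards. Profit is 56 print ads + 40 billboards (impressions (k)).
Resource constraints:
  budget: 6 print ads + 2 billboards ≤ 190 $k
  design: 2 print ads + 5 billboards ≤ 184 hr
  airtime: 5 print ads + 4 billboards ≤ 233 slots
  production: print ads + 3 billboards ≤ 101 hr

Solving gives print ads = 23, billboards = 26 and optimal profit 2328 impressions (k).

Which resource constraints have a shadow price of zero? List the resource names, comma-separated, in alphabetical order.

budget: 190/190 (binding)
design: 176/184 (slack 8)
airtime: 219/233 (slack 14)
production: 101/101 (binding)
By complementary slackness, a constraint with positive slack has shadow price 0 → airtime, design.

airtime, design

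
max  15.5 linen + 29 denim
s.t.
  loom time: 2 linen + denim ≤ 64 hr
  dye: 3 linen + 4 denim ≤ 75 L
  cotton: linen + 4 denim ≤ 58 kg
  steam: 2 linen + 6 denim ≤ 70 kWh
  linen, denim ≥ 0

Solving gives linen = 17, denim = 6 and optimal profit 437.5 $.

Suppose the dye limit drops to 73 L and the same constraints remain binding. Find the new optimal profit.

At the optimum: loom time uses 40 of 64 (slack = 24); dye uses 75 of 75 (binding); cotton uses 41 of 58 (slack = 17); steam uses 70 of 70 (binding).
Slack constraints have shadow price 0 (complementary slackness).
Dual feasibility on the basic columns requires 3·y_dye + 2·y_steam = 15.5, 4·y_dye + 6·y_steam = 29.
This yields shadow prices y_dye = 3.5, y_steam = 2.5.
Δz = y_dye·Δb = 3.5 × (-2) = -7, so new z* = 437.5 − 7 = 430.5.

430.5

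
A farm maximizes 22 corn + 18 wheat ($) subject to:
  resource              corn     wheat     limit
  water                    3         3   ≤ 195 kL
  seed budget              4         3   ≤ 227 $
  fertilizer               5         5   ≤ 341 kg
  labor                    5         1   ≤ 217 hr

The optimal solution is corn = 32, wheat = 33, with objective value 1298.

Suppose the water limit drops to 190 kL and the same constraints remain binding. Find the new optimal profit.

1288

Binding: water and seed budget. Non-binding: fertilizer (16 unused), labor (24 unused).
By complementary slackness, y = 0 for the non-binding constraints.
The binding rows give the dual system: 3·y_water + 4·y_seed budget = 22 and 3·y_water + 3·y_seed budget = 18.
This yields shadow prices y_water = 2, y_seed budget = 4.
Δz = y_water·Δb = 2 × (-5) = -10, so new z* = 1298 − 10 = 1288.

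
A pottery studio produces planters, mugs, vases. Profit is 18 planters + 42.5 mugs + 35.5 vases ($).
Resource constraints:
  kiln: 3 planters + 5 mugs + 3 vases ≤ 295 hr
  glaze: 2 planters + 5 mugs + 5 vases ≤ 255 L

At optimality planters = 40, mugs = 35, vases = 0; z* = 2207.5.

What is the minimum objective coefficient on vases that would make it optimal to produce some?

40.5

Check each constraint at x*: kiln 295/295 (tight); glaze 255/255 (tight).
From A_Bᵀ y = c: 3·y_kiln + 2·y_glaze = 18; 5·y_kiln + 5·y_glaze = 42.5.
→ y_kiln = 1 and y_glaze = 7.5.
vases enters the basis when its profit ≥ yᵀa₃ = 1·3 + 7.5·5 = 40.5.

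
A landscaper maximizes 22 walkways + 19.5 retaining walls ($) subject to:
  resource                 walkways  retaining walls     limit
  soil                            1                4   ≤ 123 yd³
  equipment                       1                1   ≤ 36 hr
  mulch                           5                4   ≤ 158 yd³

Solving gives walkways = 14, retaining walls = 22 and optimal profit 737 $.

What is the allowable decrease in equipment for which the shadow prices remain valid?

4.4

Binding constraints: equipment, mulch. The basis is B = [[1,1],[5,4]] with det -1.
Per unit decrease in equipment, x* moves by d = (4, -5).
The basis stays optimal until retaining walls reaches 0; allowable decrease = 4.4 hr.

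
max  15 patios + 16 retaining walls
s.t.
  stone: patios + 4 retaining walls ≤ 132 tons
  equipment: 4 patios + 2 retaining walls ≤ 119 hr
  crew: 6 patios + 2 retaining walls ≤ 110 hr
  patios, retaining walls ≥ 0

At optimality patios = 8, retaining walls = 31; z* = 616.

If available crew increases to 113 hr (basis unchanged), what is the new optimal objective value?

Check each constraint at x*: stone 132/132 (tight); equipment 94/119 (slack 25); crew 110/110 (tight).
Since equipment is not tight, its dual is 0.
The binding rows give the dual system: 1·y_stone + 6·y_crew = 15 and 4·y_stone + 2·y_crew = 16.
This yields shadow prices y_stone = 3, y_crew = 2.
Δz = y_crew·Δb = 2 × (3) = 6, so new z* = 616 + 6 = 622.

622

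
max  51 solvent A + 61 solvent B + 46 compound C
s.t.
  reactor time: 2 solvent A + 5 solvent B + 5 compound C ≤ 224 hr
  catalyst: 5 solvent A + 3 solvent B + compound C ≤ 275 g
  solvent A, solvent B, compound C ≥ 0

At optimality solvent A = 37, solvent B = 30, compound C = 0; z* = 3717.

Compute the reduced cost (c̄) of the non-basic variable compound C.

Both reactor time and catalyst are binding at x*.
The binding rows give the dual system: 2·y_reactor time + 5·y_catalyst = 51 and 5·y_reactor time + 3·y_catalyst = 61.
This yields shadow prices y_reactor time = 8, y_catalyst = 7.
Reduced cost of compound C: c₃ − yᵀa₃ = 46 − (8·5 + 7·1) = 46 − 47 = -1.

-1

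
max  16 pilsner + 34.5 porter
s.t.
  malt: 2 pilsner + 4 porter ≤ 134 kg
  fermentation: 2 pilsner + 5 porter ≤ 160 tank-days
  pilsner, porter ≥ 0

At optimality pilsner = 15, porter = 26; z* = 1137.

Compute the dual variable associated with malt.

Both malt and fermentation are binding at x*.
Dual feasibility on the basic columns requires 2·y_malt + 2·y_fermentation = 16, 4·y_malt + 5·y_fermentation = 34.5.
→ y_malt = 5.5 and y_fermentation = 2.5.
Shadow price of malt = 5.5.

5.5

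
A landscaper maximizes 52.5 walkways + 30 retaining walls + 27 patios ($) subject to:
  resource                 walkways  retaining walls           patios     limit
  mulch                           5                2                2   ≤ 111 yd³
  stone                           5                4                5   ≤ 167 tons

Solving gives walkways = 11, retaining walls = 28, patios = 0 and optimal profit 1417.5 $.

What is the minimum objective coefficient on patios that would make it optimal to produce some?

Check each constraint at x*: mulch 111/111 (tight); stone 167/167 (tight).
From A_Bᵀ y = c: 5·y_mulch + 5·y_stone = 52.5; 2·y_mulch + 4·y_stone = 30.
This yields shadow prices y_mulch = 6, y_stone = 4.5.
patios enters the basis when its profit ≥ yᵀa₃ = 6·2 + 4.5·5 = 34.5.

34.5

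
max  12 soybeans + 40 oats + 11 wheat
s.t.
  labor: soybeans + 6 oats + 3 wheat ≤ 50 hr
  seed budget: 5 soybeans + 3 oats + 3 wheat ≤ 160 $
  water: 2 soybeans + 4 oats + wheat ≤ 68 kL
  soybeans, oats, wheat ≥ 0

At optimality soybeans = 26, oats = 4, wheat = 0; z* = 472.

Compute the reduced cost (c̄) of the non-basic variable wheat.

-5

Check each constraint at x*: labor 50/50 (tight); seed budget 142/160 (slack 18); water 68/68 (tight).
Slack constraints have shadow price 0 (complementary slackness).
Dual feasibility on the basic columns requires 1·y_labor + 2·y_water = 12, 6·y_labor + 4·y_water = 40.
Solving: y_labor = 4, y_water = 4.
Reduced cost of wheat: c₃ − yᵀa₃ = 11 − (4·3 + 4·1) = 11 − 16 = -5.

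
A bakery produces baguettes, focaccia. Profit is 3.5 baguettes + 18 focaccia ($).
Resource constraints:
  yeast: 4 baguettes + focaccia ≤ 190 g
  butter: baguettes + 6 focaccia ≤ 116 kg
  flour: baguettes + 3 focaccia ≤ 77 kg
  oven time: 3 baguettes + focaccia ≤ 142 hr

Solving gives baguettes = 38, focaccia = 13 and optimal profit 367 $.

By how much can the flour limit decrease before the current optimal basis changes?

19

Binding constraints: butter, flour. The basis is B = [[1,6],[1,3]] with det -3.
Per unit decrease in flour, x* moves by d = (-2, 0.3333).
The basis stays optimal until baguettes reaches 0; allowable decrease = 19 kg.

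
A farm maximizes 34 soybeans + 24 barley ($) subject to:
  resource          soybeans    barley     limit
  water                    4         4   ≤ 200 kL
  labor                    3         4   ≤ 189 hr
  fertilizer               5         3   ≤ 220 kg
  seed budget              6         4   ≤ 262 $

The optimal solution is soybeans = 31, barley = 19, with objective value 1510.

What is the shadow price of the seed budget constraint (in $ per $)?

Check each constraint at x*: water 200/200 (tight); labor 169/189 (slack 20); fertilizer 212/220 (slack 8); seed budget 262/262 (tight).
By complementary slackness, y = 0 for the non-binding constraints.
Dual feasibility on the basic columns requires 4·y_water + 6·y_seed budget = 34, 4·y_water + 4·y_seed budget = 24.
→ y_water = 1 and y_seed budget = 5.
Shadow price of seed budget = 5.

5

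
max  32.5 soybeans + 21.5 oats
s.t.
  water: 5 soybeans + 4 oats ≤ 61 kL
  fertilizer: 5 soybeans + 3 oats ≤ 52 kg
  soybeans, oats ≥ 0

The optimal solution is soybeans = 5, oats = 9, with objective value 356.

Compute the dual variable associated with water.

2

Both water and fertilizer are binding at x*.
The binding rows give the dual system: 5·y_water + 5·y_fertilizer = 32.5 and 4·y_water + 3·y_fertilizer = 21.5.
This yields shadow prices y_water = 2, y_fertilizer = 4.5.
Shadow price of water = 2.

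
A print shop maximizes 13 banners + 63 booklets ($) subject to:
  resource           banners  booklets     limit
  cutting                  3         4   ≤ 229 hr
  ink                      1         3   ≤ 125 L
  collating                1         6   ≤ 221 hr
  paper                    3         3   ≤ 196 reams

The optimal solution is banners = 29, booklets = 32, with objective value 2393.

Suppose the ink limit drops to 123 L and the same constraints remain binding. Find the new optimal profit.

2383

Check each constraint at x*: cutting 215/229 (slack 14); ink 125/125 (tight); collating 221/221 (tight); paper 183/196 (slack 13).
Since cutting, paper are not tight, their duals are 0.
From A_Bᵀ y = c: 1·y_ink + 1·y_collating = 13; 3·y_ink + 6·y_collating = 63.
This yields shadow prices y_ink = 5, y_collating = 8.
Δz = y_ink·Δb = 5 × (-2) = -10, so new z* = 2393 − 10 = 2383.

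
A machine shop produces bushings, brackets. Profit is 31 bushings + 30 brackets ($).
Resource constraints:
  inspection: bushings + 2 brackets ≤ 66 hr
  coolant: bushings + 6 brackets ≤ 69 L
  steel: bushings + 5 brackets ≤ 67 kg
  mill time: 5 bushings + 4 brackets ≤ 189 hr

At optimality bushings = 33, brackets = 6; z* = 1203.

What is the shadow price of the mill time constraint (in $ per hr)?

Binding: coolant and mill time. Non-binding: inspection (21 unused), steel (4 unused).
Since inspection, steel are not tight, their duals are 0.
Dual feasibility on the basic columns requires 1·y_coolant + 5·y_mill time = 31, 6·y_coolant + 4·y_mill time = 30.
Solving: y_coolant = 1, y_mill time = 6.
Shadow price of mill time = 6.

6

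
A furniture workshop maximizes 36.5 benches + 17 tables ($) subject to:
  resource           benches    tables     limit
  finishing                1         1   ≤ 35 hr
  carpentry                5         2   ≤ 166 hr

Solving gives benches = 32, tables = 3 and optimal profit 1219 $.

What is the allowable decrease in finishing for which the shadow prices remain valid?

Binding constraints: finishing, carpentry. The basis is B = [[1,1],[5,2]] with det -3.
Per unit decrease in finishing, x* moves by d = (0.6667, -1.6667).
The basis stays optimal until tables reaches 0; allowable decrease = 1.8 hr.

1.8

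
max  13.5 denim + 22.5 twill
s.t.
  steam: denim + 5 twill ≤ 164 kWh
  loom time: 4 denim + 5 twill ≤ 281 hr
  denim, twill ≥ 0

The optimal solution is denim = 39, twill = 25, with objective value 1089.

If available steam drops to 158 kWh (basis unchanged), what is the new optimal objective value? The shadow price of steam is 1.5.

1080

Δb = -6, so new z* = 1089 + (1.5)·(-6) = 1089 − 9 = 1080.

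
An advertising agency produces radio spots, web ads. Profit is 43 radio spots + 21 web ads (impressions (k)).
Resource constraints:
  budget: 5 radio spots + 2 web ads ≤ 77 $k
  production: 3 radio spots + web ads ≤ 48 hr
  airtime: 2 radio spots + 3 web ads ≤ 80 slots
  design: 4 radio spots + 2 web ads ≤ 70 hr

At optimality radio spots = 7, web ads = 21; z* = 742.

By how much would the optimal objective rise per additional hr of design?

Check each constraint at x*: budget 77/77 (tight); production 42/48 (slack 6); airtime 77/80 (slack 3); design 70/70 (tight).
Since production, airtime are not tight, their duals are 0.
From A_Bᵀ y = c: 5·y_budget + 4·y_design = 43; 2·y_budget + 2·y_design = 21.
This yields shadow prices y_budget = 1, y_design = 9.5.
Shadow price of design = 9.5.

9.5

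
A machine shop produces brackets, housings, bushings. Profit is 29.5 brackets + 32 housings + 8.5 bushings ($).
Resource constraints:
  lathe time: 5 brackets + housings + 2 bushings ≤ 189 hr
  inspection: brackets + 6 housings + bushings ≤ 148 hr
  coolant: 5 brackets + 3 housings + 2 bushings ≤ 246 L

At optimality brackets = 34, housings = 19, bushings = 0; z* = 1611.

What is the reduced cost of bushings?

-6

Check each constraint at x*: lathe time 189/189 (tight); inspection 148/148 (tight); coolant 227/246 (slack 19).
Since coolant is not tight, its dual is 0.
From A_Bᵀ y = c: 5·y_lathe time + 1·y_inspection = 29.5; 1·y_lathe time + 6·y_inspection = 32.
→ y_lathe time = 5 and y_inspection = 4.5.
Reduced cost of bushings: c₃ − yᵀa₃ = 8.5 − (5·2 + 4.5·1) = 8.5 − 14.5 = -6.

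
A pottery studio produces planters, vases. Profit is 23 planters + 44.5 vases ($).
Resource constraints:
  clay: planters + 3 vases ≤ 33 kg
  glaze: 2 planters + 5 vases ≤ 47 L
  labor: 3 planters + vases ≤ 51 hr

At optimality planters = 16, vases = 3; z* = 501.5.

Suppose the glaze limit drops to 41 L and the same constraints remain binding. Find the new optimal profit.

Check each constraint at x*: clay 25/33 (slack 8); glaze 47/47 (tight); labor 51/51 (tight).
Since clay is not tight, its dual is 0.
From A_Bᵀ y = c: 2·y_glaze + 3·y_labor = 23; 5·y_glaze + 1·y_labor = 44.5.
This yields shadow prices y_glaze = 8.5, y_labor = 2.
Δz = y_glaze·Δb = 8.5 × (-6) = -51, so new z* = 501.5 − 51 = 450.5.

450.5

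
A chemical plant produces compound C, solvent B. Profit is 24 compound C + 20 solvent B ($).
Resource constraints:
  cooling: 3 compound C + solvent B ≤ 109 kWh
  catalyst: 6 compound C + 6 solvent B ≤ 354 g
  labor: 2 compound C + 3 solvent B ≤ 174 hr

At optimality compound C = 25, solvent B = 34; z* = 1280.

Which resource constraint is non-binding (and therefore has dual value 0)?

labor

cooling: 109/109 (binding)
catalyst: 354/354 (binding)
labor: 152/174 (slack 22)
By complementary slackness, a constraint with positive slack has shadow price 0 → labor.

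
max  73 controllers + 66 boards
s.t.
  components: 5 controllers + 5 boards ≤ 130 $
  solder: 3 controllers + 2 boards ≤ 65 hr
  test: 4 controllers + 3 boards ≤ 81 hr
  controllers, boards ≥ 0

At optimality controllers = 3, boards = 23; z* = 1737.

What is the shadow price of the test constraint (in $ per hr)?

Check each constraint at x*: components 130/130 (tight); solder 55/65 (slack 10); test 81/81 (tight).
By complementary slackness, y = 0 for the non-binding constraint.
From A_Bᵀ y = c: 5·y_components + 4·y_test = 73; 5·y_components + 3·y_test = 66.
This yields shadow prices y_components = 9, y_test = 7.
Shadow price of test = 7.

7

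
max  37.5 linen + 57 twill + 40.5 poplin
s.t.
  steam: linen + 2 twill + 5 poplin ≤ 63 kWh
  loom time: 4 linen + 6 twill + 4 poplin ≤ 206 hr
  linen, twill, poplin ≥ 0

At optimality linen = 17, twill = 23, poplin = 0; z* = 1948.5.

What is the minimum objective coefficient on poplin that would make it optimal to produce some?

Check each constraint at x*: steam 63/63 (tight); loom time 206/206 (tight).
Dual feasibility on the basic columns requires 1·y_steam + 4·y_loom time = 37.5, 2·y_steam + 6·y_loom time = 57.
→ y_steam = 1.5 and y_loom time = 9.
poplin enters the basis when its profit ≥ yᵀa₃ = 1.5·5 + 9·4 = 43.5.

43.5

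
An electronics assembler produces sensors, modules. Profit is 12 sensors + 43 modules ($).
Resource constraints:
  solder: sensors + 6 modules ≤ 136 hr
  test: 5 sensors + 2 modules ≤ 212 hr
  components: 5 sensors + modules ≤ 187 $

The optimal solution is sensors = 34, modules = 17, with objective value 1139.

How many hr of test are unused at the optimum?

8

test used = 5·34 + 2·17 = 204; slack = 212 − 204 = 8.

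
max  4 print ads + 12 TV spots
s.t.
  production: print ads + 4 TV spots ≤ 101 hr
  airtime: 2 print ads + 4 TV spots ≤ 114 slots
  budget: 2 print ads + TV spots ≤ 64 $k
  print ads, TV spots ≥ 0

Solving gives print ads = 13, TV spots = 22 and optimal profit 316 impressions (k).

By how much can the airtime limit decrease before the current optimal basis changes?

Binding constraints: production, airtime. The basis is B = [[1,4],[2,4]] with det -4.
Per unit decrease in airtime, x* moves by d = (-1, 0.25).
The basis stays optimal until print ads reaches 0; allowable decrease = 13 slots.

13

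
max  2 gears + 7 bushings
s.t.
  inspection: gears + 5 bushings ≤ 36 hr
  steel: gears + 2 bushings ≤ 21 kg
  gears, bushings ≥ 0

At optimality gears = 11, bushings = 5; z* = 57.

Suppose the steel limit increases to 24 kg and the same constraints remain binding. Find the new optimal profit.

At the optimum: inspection uses 36 of 36 (binding); steel uses 21 of 21 (binding).
Dual feasibility on the basic columns requires 1·y_inspection + 1·y_steel = 2, 5·y_inspection + 2·y_steel = 7.
This yields shadow prices y_inspection = 1, y_steel = 1.
Δz = y_steel·Δb = 1 × (3) = 3, so new z* = 57 + 3 = 60.

60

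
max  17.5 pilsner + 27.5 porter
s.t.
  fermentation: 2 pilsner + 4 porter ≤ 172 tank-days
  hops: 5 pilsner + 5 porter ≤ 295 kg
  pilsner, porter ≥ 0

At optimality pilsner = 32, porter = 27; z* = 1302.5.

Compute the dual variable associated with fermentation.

At the optimum: fermentation uses 172 of 172 (binding); hops uses 295 of 295 (binding).
From A_Bᵀ y = c: 2·y_fermentation + 5·y_hops = 17.5; 4·y_fermentation + 5·y_hops = 27.5.
→ y_fermentation = 5 and y_hops = 1.5.
Shadow price of fermentation = 5.

5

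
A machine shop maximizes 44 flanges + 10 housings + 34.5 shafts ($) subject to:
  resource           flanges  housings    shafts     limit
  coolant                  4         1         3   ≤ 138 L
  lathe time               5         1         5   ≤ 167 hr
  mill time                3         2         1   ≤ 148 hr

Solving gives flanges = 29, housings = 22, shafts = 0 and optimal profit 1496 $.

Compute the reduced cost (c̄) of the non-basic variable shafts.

-3.5

Check each constraint at x*: coolant 138/138 (tight); lathe time 167/167 (tight); mill time 131/148 (slack 17).
By complementary slackness, y = 0 for the non-binding constraint.
The binding rows give the dual system: 4·y_coolant + 5·y_lathe time = 44 and 1·y_coolant + 1·y_lathe time = 10.
Solving: y_coolant = 6, y_lathe time = 4.
Reduced cost of shafts: c₃ − yᵀa₃ = 34.5 − (6·3 + 4·5) = 34.5 − 38 = -3.5.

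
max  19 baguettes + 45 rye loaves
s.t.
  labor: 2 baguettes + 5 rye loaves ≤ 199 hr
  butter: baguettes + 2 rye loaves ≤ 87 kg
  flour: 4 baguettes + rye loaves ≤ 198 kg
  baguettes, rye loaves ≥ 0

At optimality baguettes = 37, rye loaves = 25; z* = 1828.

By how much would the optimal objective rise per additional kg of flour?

0

Binding: labor and butter. Non-binding: flour (25 unused).
By complementary slackness, y = 0 for the non-binding constraint.
The binding rows give the dual system: 2·y_labor + 1·y_butter = 19 and 5·y_labor + 2·y_butter = 45.
This yields shadow prices y_labor = 7, y_butter = 5.
Shadow price of flour = 0.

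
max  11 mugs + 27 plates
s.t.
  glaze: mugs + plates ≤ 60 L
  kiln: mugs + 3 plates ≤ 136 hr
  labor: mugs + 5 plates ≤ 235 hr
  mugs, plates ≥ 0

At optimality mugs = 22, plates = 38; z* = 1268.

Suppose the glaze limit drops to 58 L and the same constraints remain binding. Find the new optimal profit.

At the optimum: glaze uses 60 of 60 (binding); kiln uses 136 of 136 (binding); labor uses 212 of 235 (slack = 23).
Since labor is not tight, its dual is 0.
Dual feasibility on the basic columns requires 1·y_glaze + 1·y_kiln = 11, 1·y_glaze + 3·y_kiln = 27.
Solving: y_glaze = 3, y_kiln = 8.
Δz = y_glaze·Δb = 3 × (-2) = -6, so new z* = 1268 − 6 = 1262.

1262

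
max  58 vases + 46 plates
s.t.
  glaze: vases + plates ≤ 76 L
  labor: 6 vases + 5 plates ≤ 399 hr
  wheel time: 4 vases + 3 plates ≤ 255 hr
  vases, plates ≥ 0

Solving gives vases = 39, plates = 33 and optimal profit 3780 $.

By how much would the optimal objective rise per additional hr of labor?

5

Check each constraint at x*: glaze 72/76 (slack 4); labor 399/399 (tight); wheel time 255/255 (tight).
Slack constraints have shadow price 0 (complementary slackness).
From A_Bᵀ y = c: 6·y_labor + 4·y_wheel time = 58; 5·y_labor + 3·y_wheel time = 46.
→ y_labor = 5 and y_wheel time = 7.
Shadow price of labor = 5.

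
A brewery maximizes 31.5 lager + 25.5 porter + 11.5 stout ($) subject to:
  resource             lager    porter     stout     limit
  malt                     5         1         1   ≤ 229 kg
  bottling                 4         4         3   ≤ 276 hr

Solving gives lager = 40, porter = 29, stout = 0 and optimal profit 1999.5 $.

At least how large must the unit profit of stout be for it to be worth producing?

At the optimum: malt uses 229 of 229 (binding); bottling uses 276 of 276 (binding).
The binding rows give the dual system: 5·y_malt + 4·y_bottling = 31.5 and 1·y_malt + 4·y_bottling = 25.5.
This yields shadow prices y_malt = 1.5, y_bottling = 6.
stout enters the basis when its profit ≥ yᵀa₃ = 1.5·1 + 6·3 = 19.5.

19.5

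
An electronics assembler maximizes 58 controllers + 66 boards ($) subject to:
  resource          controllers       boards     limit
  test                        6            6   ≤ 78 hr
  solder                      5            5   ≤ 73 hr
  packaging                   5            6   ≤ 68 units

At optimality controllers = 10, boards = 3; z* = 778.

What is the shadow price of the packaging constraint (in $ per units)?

At the optimum: test uses 78 of 78 (binding); solder uses 65 of 73 (slack = 8); packaging uses 68 of 68 (binding).
Slack constraints have shadow price 0 (complementary slackness).
From A_Bᵀ y = c: 6·y_test + 5·y_packaging = 58; 6·y_test + 6·y_packaging = 66.
This yields shadow prices y_test = 3, y_packaging = 8.
Shadow price of packaging = 8.

8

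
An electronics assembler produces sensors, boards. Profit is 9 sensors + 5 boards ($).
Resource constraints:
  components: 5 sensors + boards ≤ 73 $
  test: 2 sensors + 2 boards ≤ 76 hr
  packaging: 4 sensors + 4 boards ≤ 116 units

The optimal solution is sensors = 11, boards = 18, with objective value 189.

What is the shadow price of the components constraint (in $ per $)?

At the optimum: components uses 73 of 73 (binding); test uses 58 of 76 (slack = 18); packaging uses 116 of 116 (binding).
Slack constraints have shadow price 0 (complementary slackness).
The binding rows give the dual system: 5·y_components + 4·y_packaging = 9 and 1·y_components + 4·y_packaging = 5.
→ y_components = 1 and y_packaging = 1.
Shadow price of components = 1.

1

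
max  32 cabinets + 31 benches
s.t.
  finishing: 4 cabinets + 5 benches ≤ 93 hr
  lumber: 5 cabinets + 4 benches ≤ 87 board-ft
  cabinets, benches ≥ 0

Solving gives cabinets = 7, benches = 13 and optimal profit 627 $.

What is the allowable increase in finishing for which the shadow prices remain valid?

Binding constraints: finishing, lumber. The basis is B = [[4,5],[5,4]] with det -9.
Per unit increase in finishing, x* moves by d = (-0.4444, 0.5556).
The basis stays optimal until cabinets reaches 0; allowable increase = 15.75 hr.

15.75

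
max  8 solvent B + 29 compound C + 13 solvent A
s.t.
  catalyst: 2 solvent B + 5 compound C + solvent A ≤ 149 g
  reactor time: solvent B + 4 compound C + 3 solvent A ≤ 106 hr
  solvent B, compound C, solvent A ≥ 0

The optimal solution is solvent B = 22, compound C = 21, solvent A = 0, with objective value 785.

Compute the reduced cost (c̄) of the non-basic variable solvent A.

-6

Check each constraint at x*: catalyst 149/149 (tight); reactor time 106/106 (tight).
The binding rows give the dual system: 2·y_catalyst + 1·y_reactor time = 8 and 5·y_catalyst + 4·y_reactor time = 29.
This yields shadow prices y_catalyst = 1, y_reactor time = 6.
Reduced cost of solvent A: c₃ − yᵀa₃ = 13 − (1·1 + 6·3) = 13 − 19 = -6.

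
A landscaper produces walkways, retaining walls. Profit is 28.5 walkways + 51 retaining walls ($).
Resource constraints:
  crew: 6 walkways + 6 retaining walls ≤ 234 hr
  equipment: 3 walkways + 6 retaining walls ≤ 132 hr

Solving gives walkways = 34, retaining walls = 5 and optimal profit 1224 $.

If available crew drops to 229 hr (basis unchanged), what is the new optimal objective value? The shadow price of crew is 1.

Δb = -5, so new z* = 1224 + (1)·(-5) = 1224 − 5 = 1219.

1219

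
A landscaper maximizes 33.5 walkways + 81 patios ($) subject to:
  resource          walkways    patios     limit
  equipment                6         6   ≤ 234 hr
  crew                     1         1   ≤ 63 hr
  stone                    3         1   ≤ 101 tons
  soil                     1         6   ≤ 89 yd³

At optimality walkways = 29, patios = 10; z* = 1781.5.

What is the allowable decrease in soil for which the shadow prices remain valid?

Binding constraints: equipment, soil. The basis is B = [[6,6],[1,6]] with det 30.
Per unit decrease in soil, x* moves by d = (0.2, -0.2).
The basis stays optimal until stone becomes binding; allowable decrease = 10 yd³.

10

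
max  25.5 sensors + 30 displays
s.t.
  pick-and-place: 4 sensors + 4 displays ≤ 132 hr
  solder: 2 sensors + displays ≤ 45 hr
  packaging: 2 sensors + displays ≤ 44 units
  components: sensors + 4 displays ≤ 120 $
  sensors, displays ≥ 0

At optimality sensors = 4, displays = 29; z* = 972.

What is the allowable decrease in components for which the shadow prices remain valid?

Binding constraints: pick-and-place, components. The basis is B = [[4,4],[1,4]] with det 12.
Per unit decrease in components, x* moves by d = (0.3333, -0.3333).
The basis stays optimal until packaging becomes binding; allowable decrease = 21 $.

21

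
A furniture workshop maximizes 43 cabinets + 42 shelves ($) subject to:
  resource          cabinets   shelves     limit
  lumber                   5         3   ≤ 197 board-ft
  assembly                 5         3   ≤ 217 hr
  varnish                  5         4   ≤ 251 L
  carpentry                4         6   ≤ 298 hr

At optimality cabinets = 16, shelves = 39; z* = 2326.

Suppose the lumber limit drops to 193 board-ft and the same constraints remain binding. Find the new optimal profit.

2306

At the optimum: lumber uses 197 of 197 (binding); assembly uses 197 of 217 (slack = 20); varnish uses 236 of 251 (slack = 15); carpentry uses 298 of 298 (binding).
Slack constraints have shadow price 0 (complementary slackness).
Dual feasibility on the basic columns requires 5·y_lumber + 4·y_carpentry = 43, 3·y_lumber + 6·y_carpentry = 42.
→ y_lumber = 5 and y_carpentry = 4.5.
Δz = y_lumber·Δb = 5 × (-4) = -20, so new z* = 2326 − 20 = 2306.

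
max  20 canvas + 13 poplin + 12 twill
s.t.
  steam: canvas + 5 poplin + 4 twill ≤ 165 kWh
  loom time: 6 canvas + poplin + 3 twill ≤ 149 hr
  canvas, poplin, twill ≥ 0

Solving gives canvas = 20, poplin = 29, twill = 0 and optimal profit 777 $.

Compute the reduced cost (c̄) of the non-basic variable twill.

-5

At the optimum: steam uses 165 of 165 (binding); loom time uses 149 of 149 (binding).
Dual feasibility on the basic columns requires 1·y_steam + 6·y_loom time = 20, 5·y_steam + 1·y_loom time = 13.
→ y_steam = 2 and y_loom time = 3.
Reduced cost of twill: c₃ − yᵀa₃ = 12 − (2·4 + 3·3) = 12 − 17 = -5.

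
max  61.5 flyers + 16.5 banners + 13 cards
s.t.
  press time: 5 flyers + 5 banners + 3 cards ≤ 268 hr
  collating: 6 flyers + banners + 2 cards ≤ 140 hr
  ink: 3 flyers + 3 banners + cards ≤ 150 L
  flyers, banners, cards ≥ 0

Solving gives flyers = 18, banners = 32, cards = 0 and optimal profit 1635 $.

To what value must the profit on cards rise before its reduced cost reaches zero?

At the optimum: press time uses 250 of 268 (slack = 18); collating uses 140 of 140 (binding); ink uses 150 of 150 (binding).
Since press time is not tight, its dual is 0.
Dual feasibility on the basic columns requires 6·y_collating + 3·y_ink = 61.5, 1·y_collating + 3·y_ink = 16.5.
This yields shadow prices y_collating = 9, y_ink = 2.5.
cards enters the basis when its profit ≥ yᵀa₃ = 9·2 + 2.5·1 = 20.5.

20.5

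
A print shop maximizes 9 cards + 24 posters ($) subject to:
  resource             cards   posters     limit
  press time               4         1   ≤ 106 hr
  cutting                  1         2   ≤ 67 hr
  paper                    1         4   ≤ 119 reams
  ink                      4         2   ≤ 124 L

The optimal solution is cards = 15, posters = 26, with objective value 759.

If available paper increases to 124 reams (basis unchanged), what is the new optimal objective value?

Check each constraint at x*: press time 86/106 (slack 20); cutting 67/67 (tight); paper 119/119 (tight); ink 112/124 (slack 12).
Since press time, ink are not tight, their duals are 0.
The binding rows give the dual system: 1·y_cutting + 1·y_paper = 9 and 2·y_cutting + 4·y_paper = 24.
This yields shadow prices y_cutting = 6, y_paper = 3.
Δz = y_paper·Δb = 3 × (5) = 15, so new z* = 759 + 15 = 774.

774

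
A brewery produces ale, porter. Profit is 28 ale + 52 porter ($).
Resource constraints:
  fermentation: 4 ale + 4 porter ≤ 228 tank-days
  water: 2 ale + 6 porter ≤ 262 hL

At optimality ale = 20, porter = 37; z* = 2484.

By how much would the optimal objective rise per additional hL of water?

Check each constraint at x*: fermentation 228/228 (tight); water 262/262 (tight).
The binding rows give the dual system: 4·y_fermentation + 2·y_water = 28 and 4·y_fermentation + 6·y_water = 52.
This yields shadow prices y_fermentation = 4, y_water = 6.
Shadow price of water = 6.

6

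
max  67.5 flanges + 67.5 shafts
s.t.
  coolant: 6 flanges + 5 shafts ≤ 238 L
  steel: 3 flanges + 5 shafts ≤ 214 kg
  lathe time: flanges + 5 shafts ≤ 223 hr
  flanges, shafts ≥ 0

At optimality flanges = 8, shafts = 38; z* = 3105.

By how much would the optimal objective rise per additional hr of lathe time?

0

Check each constraint at x*: coolant 238/238 (tight); steel 214/214 (tight); lathe time 198/223 (slack 25).
Since lathe time is not tight, its dual is 0.
Dual feasibility on the basic columns requires 6·y_coolant + 3·y_steel = 67.5, 5·y_coolant + 5·y_steel = 67.5.
Solving: y_coolant = 9, y_steel = 4.5.
Shadow price of lathe time = 0.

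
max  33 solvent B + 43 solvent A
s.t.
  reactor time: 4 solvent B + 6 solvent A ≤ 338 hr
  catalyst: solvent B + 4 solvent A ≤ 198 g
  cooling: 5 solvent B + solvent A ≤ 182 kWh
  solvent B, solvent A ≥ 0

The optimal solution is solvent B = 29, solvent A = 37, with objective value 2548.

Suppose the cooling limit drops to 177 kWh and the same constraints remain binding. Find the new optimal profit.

Binding: reactor time and cooling. Non-binding: catalyst (21 unused).
Slack constraints have shadow price 0 (complementary slackness).
From A_Bᵀ y = c: 4·y_reactor time + 5·y_cooling = 33; 6·y_reactor time + 1·y_cooling = 43.
This yields shadow prices y_reactor time = 7, y_cooling = 1.
Δz = y_cooling·Δb = 1 × (-5) = -5, so new z* = 2548 − 5 = 2543.

2543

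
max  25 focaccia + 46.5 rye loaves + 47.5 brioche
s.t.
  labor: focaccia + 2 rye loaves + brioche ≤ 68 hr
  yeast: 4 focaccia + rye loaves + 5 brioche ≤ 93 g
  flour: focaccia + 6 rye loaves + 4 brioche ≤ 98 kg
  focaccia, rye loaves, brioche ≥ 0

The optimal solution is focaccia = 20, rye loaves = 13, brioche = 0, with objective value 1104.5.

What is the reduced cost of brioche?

-3

Binding: yeast and flour. Non-binding: labor (22 unused).
Since labor is not tight, its dual is 0.
Dual feasibility on the basic columns requires 4·y_yeast + 1·y_flour = 25, 1·y_yeast + 6·y_flour = 46.5.
→ y_yeast = 4.5 and y_flour = 7.
Reduced cost of brioche: c₃ − yᵀa₃ = 47.5 − (4.5·5 + 7·4) = 47.5 − 50.5 = -3.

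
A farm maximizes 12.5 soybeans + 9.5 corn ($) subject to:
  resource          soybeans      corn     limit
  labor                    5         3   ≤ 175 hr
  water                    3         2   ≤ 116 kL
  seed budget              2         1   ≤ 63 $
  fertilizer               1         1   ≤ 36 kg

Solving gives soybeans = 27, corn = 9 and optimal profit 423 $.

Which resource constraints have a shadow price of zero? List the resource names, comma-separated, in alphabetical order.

labor, water

labor: 162/175 (slack 13)
water: 99/116 (slack 17)
seed budget: 63/63 (binding)
fertilizer: 36/36 (binding)
By complementary slackness, a constraint with positive slack has shadow price 0 → labor, water.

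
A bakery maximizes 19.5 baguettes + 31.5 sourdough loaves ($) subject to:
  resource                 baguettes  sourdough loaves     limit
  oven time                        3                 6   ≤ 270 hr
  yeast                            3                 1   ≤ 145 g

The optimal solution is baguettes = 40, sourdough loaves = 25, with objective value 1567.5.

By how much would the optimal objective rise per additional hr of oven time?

5

At the optimum: oven time uses 270 of 270 (binding); yeast uses 145 of 145 (binding).
The binding rows give the dual system: 3·y_oven time + 3·y_yeast = 19.5 and 6·y_oven time + 1·y_yeast = 31.5.
→ y_oven time = 5 and y_yeast = 1.5.
Shadow price of oven time = 5.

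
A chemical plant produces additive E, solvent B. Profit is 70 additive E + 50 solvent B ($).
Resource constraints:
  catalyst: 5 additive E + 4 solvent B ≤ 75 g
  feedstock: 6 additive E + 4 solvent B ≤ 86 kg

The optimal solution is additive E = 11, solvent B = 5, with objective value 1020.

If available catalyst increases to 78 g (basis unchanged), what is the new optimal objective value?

1035

Both catalyst and feedstock are binding at x*.
The binding rows give the dual system: 5·y_catalyst + 6·y_feedstock = 70 and 4·y_catalyst + 4·y_feedstock = 50.
→ y_catalyst = 5 and y_feedstock = 7.5.
Δz = y_catalyst·Δb = 5 × (3) = 15, so new z* = 1020 + 15 = 1035.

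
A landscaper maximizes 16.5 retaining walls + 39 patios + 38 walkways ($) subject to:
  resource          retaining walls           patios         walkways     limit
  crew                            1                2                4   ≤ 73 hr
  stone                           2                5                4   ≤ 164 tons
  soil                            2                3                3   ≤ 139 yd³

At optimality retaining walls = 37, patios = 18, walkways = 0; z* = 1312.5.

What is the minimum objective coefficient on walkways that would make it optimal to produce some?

42

Check each constraint at x*: crew 73/73 (tight); stone 164/164 (tight); soil 128/139 (slack 11).
Since soil is not tight, its dual is 0.
Dual feasibility on the basic columns requires 1·y_crew + 2·y_stone = 16.5, 2·y_crew + 5·y_stone = 39.
→ y_crew = 4.5 and y_stone = 6.
walkways enters the basis when its profit ≥ yᵀa₃ = 4.5·4 + 6·4 = 42.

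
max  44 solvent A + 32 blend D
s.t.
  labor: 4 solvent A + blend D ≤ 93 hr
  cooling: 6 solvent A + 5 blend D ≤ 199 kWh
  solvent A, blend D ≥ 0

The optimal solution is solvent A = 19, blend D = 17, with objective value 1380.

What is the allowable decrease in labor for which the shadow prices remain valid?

53.2

Binding constraints: labor, cooling. The basis is B = [[4,1],[6,5]] with det 14.
Per unit decrease in labor, x* moves by d = (-0.3571, 0.4286).
The basis stays optimal until solvent A reaches 0; allowable decrease = 53.2 hr.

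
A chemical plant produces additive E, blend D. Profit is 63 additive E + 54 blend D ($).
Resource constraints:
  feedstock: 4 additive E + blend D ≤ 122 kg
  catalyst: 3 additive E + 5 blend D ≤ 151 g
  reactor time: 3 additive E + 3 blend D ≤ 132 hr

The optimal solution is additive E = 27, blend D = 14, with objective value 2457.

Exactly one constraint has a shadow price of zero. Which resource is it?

feedstock: 122/122 (binding)
catalyst: 151/151 (binding)
reactor time: 123/132 (slack 9)
By complementary slackness, a constraint with positive slack has shadow price 0 → reactor time.

reactor time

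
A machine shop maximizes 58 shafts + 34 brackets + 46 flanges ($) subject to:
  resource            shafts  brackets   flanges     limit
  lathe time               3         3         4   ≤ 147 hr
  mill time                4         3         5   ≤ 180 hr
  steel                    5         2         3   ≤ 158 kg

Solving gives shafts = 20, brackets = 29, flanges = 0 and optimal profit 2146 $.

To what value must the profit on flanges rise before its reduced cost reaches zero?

48

Check each constraint at x*: lathe time 147/147 (tight); mill time 167/180 (slack 13); steel 158/158 (tight).
Since mill time is not tight, its dual is 0.
Dual feasibility on the basic columns requires 3·y_lathe time + 5·y_steel = 58, 3·y_lathe time + 2·y_steel = 34.
This yields shadow prices y_lathe time = 6, y_steel = 8.
flanges enters the basis when its profit ≥ yᵀa₃ = 6·4 + 8·3 = 48.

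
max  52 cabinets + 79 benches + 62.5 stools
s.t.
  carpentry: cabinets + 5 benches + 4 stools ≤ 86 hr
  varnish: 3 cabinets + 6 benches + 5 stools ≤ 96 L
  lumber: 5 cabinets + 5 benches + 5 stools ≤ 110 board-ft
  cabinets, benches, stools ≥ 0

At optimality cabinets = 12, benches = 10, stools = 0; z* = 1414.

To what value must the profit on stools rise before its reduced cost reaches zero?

70

Binding: varnish and lumber. Non-binding: carpentry (24 unused).
Since carpentry is not tight, its dual is 0.
Dual feasibility on the basic columns requires 3·y_varnish + 5·y_lumber = 52, 6·y_varnish + 5·y_lumber = 79.
→ y_varnish = 9 and y_lumber = 5.
stools enters the basis when its profit ≥ yᵀa₃ = 9·5 + 5·5 = 70.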